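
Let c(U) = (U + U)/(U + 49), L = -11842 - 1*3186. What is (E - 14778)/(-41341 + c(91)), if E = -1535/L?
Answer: 1110411245/3106265058 ≈ 0.35747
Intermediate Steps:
L = -15028 (L = -11842 - 3186 = -15028)
c(U) = 2*U/(49 + U) (c(U) = (2*U)/(49 + U) = 2*U/(49 + U))
E = 1535/15028 (E = -1535/(-15028) = -1535*(-1/15028) = 1535/15028 ≈ 0.10214)
(E - 14778)/(-41341 + c(91)) = (1535/15028 - 14778)/(-41341 + 2*91/(49 + 91)) = -222082249/(15028*(-41341 + 2*91/140)) = -222082249/(15028*(-41341 + 2*91*(1/140))) = -222082249/(15028*(-41341 + 13/10)) = -222082249/(15028*(-413397/10)) = -222082249/15028*(-10/413397) = 1110411245/3106265058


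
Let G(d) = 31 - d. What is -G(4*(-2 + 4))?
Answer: -23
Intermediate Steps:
-G(4*(-2 + 4)) = -(31 - 4*(-2 + 4)) = -(31 - 4*2) = -(31 - 1*8) = -(31 - 8) = -1*23 = -23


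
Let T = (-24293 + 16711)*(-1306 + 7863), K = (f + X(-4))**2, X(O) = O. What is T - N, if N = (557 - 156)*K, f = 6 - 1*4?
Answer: -49716778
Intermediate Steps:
f = 2 (f = 6 - 4 = 2)
K = 4 (K = (2 - 4)**2 = (-2)**2 = 4)
T = -49715174 (T = -7582*6557 = -49715174)
N = 1604 (N = (557 - 156)*4 = 401*4 = 1604)
T - N = -49715174 - 1*1604 = -49715174 - 1604 = -49716778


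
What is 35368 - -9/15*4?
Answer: 176852/5 ≈ 35370.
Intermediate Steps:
35368 - -9/15*4 = 35368 - (1/15)*(-9)*4 = 35368 - (-3)*4/5 = 35368 - 1*(-12/5) = 35368 + 12/5 = 176852/5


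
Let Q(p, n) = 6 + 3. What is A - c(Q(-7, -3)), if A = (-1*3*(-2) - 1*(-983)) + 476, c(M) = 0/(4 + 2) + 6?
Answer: 1459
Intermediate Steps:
Q(p, n) = 9
c(M) = 6 (c(M) = 0/6 + 6 = (⅙)*0 + 6 = 0 + 6 = 6)
A = 1465 (A = (-3*(-2) + 983) + 476 = (6 + 983) + 476 = 989 + 476 = 1465)
A - c(Q(-7, -3)) = 1465 - 1*6 = 1465 - 6 = 1459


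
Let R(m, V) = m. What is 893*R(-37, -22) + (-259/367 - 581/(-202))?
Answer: -2449300585/74134 ≈ -33039.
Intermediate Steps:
893*R(-37, -22) + (-259/367 - 581/(-202)) = 893*(-37) + (-259/367 - 581/(-202)) = -33041 + (-259*1/367 - 581*(-1/202)) = -33041 + (-259/367 + 581/202) = -33041 + 160909/74134 = -2449300585/74134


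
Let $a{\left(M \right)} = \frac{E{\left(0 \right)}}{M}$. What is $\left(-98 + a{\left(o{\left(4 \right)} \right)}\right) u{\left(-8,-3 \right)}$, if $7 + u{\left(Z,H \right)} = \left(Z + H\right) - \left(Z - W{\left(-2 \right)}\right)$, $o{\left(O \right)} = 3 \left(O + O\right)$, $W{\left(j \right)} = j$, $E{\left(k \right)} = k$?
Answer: $1176$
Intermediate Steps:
$o{\left(O \right)} = 6 O$ ($o{\left(O \right)} = 3 \cdot 2 O = 6 O$)
$a{\left(M \right)} = 0$ ($a{\left(M \right)} = \frac{0}{M} = 0$)
$u{\left(Z,H \right)} = -9 + H$ ($u{\left(Z,H \right)} = -7 + \left(\left(Z + H\right) - \left(2 + Z\right)\right) = -7 + \left(\left(H + Z\right) - \left(2 + Z\right)\right) = -7 + \left(-2 + H\right) = -9 + H$)
$\left(-98 + a{\left(o{\left(4 \right)} \right)}\right) u{\left(-8,-3 \right)} = \left(-98 + 0\right) \left(-9 - 3\right) = \left(-98\right) \left(-12\right) = 1176$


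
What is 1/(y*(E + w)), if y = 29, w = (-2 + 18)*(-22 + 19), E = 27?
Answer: -1/609 ≈ -0.0016420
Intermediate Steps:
w = -48 (w = 16*(-3) = -48)
1/(y*(E + w)) = 1/(29*(27 - 48)) = 1/(29*(-21)) = 1/(-609) = -1/609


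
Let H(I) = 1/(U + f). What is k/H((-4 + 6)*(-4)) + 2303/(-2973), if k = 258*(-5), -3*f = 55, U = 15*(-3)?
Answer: 242891797/2973 ≈ 81699.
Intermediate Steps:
U = -45
f = -55/3 (f = -⅓*55 = -55/3 ≈ -18.333)
k = -1290
H(I) = -3/190 (H(I) = 1/(-45 - 55/3) = 1/(-190/3) = -3/190)
k/H((-4 + 6)*(-4)) + 2303/(-2973) = -1290/(-3/190) + 2303/(-2973) = -1290*(-190/3) + 2303*(-1/2973) = 81700 - 2303/2973 = 242891797/2973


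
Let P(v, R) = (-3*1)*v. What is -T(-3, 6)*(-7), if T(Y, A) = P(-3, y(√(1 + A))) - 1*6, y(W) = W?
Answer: 21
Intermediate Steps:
P(v, R) = -3*v
T(Y, A) = 3 (T(Y, A) = -3*(-3) - 1*6 = 9 - 6 = 3)
-T(-3, 6)*(-7) = -1*3*(-7) = -3*(-7) = 21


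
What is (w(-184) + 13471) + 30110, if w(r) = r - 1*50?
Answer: 43347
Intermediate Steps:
w(r) = -50 + r (w(r) = r - 50 = -50 + r)
(w(-184) + 13471) + 30110 = ((-50 - 184) + 13471) + 30110 = (-234 + 13471) + 30110 = 13237 + 30110 = 43347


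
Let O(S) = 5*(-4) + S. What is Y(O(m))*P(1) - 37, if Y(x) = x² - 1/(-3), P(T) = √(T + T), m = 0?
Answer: -37 + 1201*√2/3 ≈ 529.16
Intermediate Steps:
P(T) = √2*√T (P(T) = √(2*T) = √2*√T)
O(S) = -20 + S
Y(x) = ⅓ + x² (Y(x) = x² - 1*(-⅓) = x² + ⅓ = ⅓ + x²)
Y(O(m))*P(1) - 37 = (⅓ + (-20 + 0)²)*(√2*√1) - 37 = (⅓ + (-20)²)*(√2*1) - 37 = (⅓ + 400)*√2 - 37 = 1201*√2/3 - 37 = -37 + 1201*√2/3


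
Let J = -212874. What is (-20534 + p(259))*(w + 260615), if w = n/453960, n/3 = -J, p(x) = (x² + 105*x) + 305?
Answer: 486692106697613/25220 ≈ 1.9298e+10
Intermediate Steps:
p(x) = 305 + x² + 105*x
n = 638622 (n = 3*(-1*(-212874)) = 3*212874 = 638622)
w = 35479/25220 (w = 638622/453960 = 638622*(1/453960) = 35479/25220 ≈ 1.4068)
(-20534 + p(259))*(w + 260615) = (-20534 + (305 + 259² + 105*259))*(35479/25220 + 260615) = (-20534 + (305 + 67081 + 27195))*(6572745779/25220) = (-20534 + 94581)*(6572745779/25220) = 74047*(6572745779/25220) = 486692106697613/25220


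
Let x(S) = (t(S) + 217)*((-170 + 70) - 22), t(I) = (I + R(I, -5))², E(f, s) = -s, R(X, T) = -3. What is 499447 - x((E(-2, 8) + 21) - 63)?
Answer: 868619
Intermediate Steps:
t(I) = (-3 + I)² (t(I) = (I - 3)² = (-3 + I)²)
x(S) = -26474 - 122*(-3 + S)² (x(S) = ((-3 + S)² + 217)*((-170 + 70) - 22) = (217 + (-3 + S)²)*(-100 - 22) = (217 + (-3 + S)²)*(-122) = -26474 - 122*(-3 + S)²)
499447 - x((E(-2, 8) + 21) - 63) = 499447 - (-26474 - 122*(-3 + ((-1*8 + 21) - 63))²) = 499447 - (-26474 - 122*(-3 + ((-8 + 21) - 63))²) = 499447 - (-26474 - 122*(-3 + (13 - 63))²) = 499447 - (-26474 - 122*(-3 - 50)²) = 499447 - (-26474 - 122*(-53)²) = 499447 - (-26474 - 122*2809) = 499447 - (-26474 - 342698) = 499447 - 1*(-369172) = 499447 + 369172 = 868619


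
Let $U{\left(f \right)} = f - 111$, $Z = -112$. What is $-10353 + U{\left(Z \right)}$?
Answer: $-10576$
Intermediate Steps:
$U{\left(f \right)} = -111 + f$
$-10353 + U{\left(Z \right)} = -10353 - 223 = -10576$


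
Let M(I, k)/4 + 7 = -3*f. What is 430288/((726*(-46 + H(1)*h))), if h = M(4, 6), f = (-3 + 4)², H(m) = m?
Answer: -107572/15609 ≈ -6.8917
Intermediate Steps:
f = 1 (f = 1² = 1)
M(I, k) = -40 (M(I, k) = -28 + 4*(-3*1) = -28 + 4*(-3) = -28 - 12 = -40)
h = -40
430288/((726*(-46 + H(1)*h))) = 430288/((726*(-46 + 1*(-40)))) = 430288/((726*(-46 - 40))) = 430288/((726*(-86))) = 430288/(-62436) = 430288*(-1/62436) = -107572/15609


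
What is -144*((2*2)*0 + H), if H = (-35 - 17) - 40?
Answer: 13248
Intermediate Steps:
H = -92 (H = -52 - 40 = -92)
-144*((2*2)*0 + H) = -144*((2*2)*0 - 92) = -144*(4*0 - 92) = -144*(0 - 92) = -144*(-92) = 13248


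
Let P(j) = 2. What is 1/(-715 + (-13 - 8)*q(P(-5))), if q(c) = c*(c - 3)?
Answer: -1/673 ≈ -0.0014859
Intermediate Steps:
q(c) = c*(-3 + c)
1/(-715 + (-13 - 8)*q(P(-5))) = 1/(-715 + (-13 - 8)*(2*(-3 + 2))) = 1/(-715 - 42*(-1)) = 1/(-715 - 21*(-2)) = 1/(-715 + 42) = 1/(-673) = -1/673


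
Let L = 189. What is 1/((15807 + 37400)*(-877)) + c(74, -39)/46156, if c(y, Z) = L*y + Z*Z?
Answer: 65781449647/195796013644 ≈ 0.33597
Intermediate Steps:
c(y, Z) = Z² + 189*y (c(y, Z) = 189*y + Z*Z = 189*y + Z² = Z² + 189*y)
1/((15807 + 37400)*(-877)) + c(74, -39)/46156 = 1/((15807 + 37400)*(-877)) + ((-39)² + 189*74)/46156 = -1/877/53207 + (1521 + 13986)*(1/46156) = (1/53207)*(-1/877) + 15507*(1/46156) = -1/46662539 + 15507/46156 = 65781449647/195796013644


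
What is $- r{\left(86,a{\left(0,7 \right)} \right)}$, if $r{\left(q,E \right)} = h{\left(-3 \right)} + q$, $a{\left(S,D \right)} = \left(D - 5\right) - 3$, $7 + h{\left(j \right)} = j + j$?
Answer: $-73$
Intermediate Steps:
$h{\left(j \right)} = -7 + 2 j$ ($h{\left(j \right)} = -7 + \left(j + j\right) = -7 + 2 j$)
$a{\left(S,D \right)} = -8 + D$ ($a{\left(S,D \right)} = \left(-5 + D\right) - 3 = -8 + D$)
$r{\left(q,E \right)} = -13 + q$ ($r{\left(q,E \right)} = \left(-7 + 2 \left(-3\right)\right) + q = \left(-7 - 6\right) + q = -13 + q$)
$- r{\left(86,a{\left(0,7 \right)} \right)} = - (-13 + 86) = \left(-1\right) 73 = -73$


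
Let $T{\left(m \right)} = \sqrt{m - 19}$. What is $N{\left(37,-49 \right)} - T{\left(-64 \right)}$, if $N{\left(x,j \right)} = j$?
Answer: $-49 - i \sqrt{83} \approx -49.0 - 9.1104 i$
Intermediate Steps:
$T{\left(m \right)} = \sqrt{-19 + m}$
$N{\left(37,-49 \right)} - T{\left(-64 \right)} = -49 - \sqrt{-19 - 64} = -49 - \sqrt{-83} = -49 - i \sqrt{83}$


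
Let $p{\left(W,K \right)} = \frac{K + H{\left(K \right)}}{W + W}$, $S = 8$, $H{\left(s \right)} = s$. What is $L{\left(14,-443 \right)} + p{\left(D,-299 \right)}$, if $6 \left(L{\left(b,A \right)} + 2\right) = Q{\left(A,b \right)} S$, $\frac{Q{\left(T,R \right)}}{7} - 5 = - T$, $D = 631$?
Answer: $\frac{7910581}{1893} \approx 4178.9$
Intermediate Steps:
$p{\left(W,K \right)} = \frac{K}{W}$ ($p{\left(W,K \right)} = \frac{K + K}{W + W} = \frac{2 K}{2 W} = 2 K \frac{1}{2 W} = \frac{K}{W}$)
$Q{\left(T,R \right)} = 35 - 7 T$ ($Q{\left(T,R \right)} = 35 + 7 \left(- T\right) = 35 - 7 T$)
$L{\left(b,A \right)} = \frac{134}{3} - \frac{28 A}{3}$ ($L{\left(b,A \right)} = -2 + \frac{\left(35 - 7 A\right) 8}{6} = -2 + \frac{280 - 56 A}{6} = -2 - \left(- \frac{140}{3} + \frac{28 A}{3}\right) = \frac{134}{3} - \frac{28 A}{3}$)
$L{\left(14,-443 \right)} + p{\left(D,-299 \right)} = \left(\frac{134}{3} - - \frac{12404}{3}\right) - \frac{299}{631} = \left(\frac{134}{3} + \frac{12404}{3}\right) - \frac{299}{631} = \frac{12538}{3} - \frac{299}{631} = \frac{7910581}{1893}$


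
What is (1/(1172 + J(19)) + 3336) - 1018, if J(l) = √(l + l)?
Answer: 1591940400/686773 - √38/1373546 ≈ 2318.0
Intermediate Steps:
J(l) = √2*√l (J(l) = √(2*l) = √2*√l)
(1/(1172 + J(19)) + 3336) - 1018 = (1/(1172 + √2*√19) + 3336) - 1018 = (1/(1172 + √38) + 3336) - 1018 = (3336 + 1/(1172 + √38)) - 1018 = 2318 + 1/(1172 + √38)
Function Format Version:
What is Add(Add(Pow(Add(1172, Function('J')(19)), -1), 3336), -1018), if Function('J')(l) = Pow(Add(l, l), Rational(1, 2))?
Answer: Add(Rational(1591940400, 686773), Mul(Rational(-1, 1373546), Pow(38, Rational(1, 2)))) ≈ 2318.0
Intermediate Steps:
Function('J')(l) = Mul(Pow(2, Rational(1, 2)), Pow(l, Rational(1, 2))) (Function('J')(l) = Pow(Mul(2, l), Rational(1, 2)) = Mul(Pow(2, Rational(1, 2)), Pow(l, Rational(1, 2))))
Add(Add(Pow(Add(1172, Function('J')(19)), -1), 3336), -1018) = Add(Add(Pow(Add(1172, Mul(Pow(2, Rational(1, 2)), Pow(19, Rational(1, 2)))), -1), 3336), -1018) = Add(Add(Pow(Add(1172, Pow(38, Rational(1, 2))), -1), 3336), -1018) = Add(Add(3336, Pow(Add(1172, Pow(38, Rational(1, 2))), -1)), -1018) = Add(2318, Pow(Add(1172, Pow(38, Rational(1, 2))), -1))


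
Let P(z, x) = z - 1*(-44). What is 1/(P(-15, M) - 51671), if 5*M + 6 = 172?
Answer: -1/51642 ≈ -1.9364e-5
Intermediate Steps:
M = 166/5 (M = -6/5 + (⅕)*172 = -6/5 + 172/5 = 166/5 ≈ 33.200)
P(z, x) = 44 + z (P(z, x) = z + 44 = 44 + z)
1/(P(-15, M) - 51671) = 1/((44 - 15) - 51671) = 1/(29 - 51671) = 1/(-51642) = -1/51642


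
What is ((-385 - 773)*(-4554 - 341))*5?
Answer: 28342050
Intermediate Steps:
((-385 - 773)*(-4554 - 341))*5 = -1158*(-4895)*5 = 5668410*5 = 28342050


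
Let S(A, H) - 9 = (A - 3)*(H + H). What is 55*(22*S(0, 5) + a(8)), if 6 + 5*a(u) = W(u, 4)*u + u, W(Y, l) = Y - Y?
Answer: -25388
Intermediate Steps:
W(Y, l) = 0
a(u) = -6/5 + u/5 (a(u) = -6/5 + (0*u + u)/5 = -6/5 + (0 + u)/5 = -6/5 + u/5)
S(A, H) = 9 + 2*H*(-3 + A) (S(A, H) = 9 + (A - 3)*(H + H) = 9 + (-3 + A)*(2*H) = 9 + 2*H*(-3 + A))
55*(22*S(0, 5) + a(8)) = 55*(22*(9 - 6*5 + 2*0*5) + (-6/5 + (⅕)*8)) = 55*(22*(9 - 30 + 0) + (-6/5 + 8/5)) = 55*(22*(-21) + ⅖) = 55*(-462 + ⅖) = 55*(-2308/5) = -25388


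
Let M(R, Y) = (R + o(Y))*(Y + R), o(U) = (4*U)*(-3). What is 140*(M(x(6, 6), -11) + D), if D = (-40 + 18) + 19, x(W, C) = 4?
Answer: -133700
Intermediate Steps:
o(U) = -12*U
D = -3 (D = -22 + 19 = -3)
M(R, Y) = (R + Y)*(R - 12*Y) (M(R, Y) = (R - 12*Y)*(Y + R) = (R - 12*Y)*(R + Y) = (R + Y)*(R - 12*Y))
140*(M(x(6, 6), -11) + D) = 140*((4² - 12*(-11)² - 11*4*(-11)) - 3) = 140*((16 - 12*121 + 484) - 3) = 140*((16 - 1452 + 484) - 3) = 140*(-952 - 3) = 140*(-955) = -133700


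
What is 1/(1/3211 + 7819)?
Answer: 3211/25106810 ≈ 0.00012789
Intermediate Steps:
1/(1/3211 + 7819) = 1/(25106810/3211) = 3211/25106810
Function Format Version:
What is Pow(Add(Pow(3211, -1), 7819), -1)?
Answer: Rational(3211, 25106810) ≈ 0.00012789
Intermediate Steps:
Pow(Add(Pow(3211, -1), 7819), -1) = Pow(Add(Rational(1, 3211), 7819), -1) = Pow(Rational(25106810, 3211), -1) = Rational(3211, 25106810)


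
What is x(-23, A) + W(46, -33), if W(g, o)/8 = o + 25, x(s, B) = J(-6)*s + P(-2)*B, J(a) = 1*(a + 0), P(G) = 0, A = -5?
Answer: 74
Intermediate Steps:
J(a) = a (J(a) = 1*a = a)
x(s, B) = -6*s (x(s, B) = -6*s + 0*B = -6*s + 0 = -6*s)
W(g, o) = 200 + 8*o (W(g, o) = 8*(o + 25) = 8*(25 + o) = 200 + 8*o)
x(-23, A) + W(46, -33) = -6*(-23) + (200 + 8*(-33)) = 138 + (200 - 264) = 138 - 64 = 74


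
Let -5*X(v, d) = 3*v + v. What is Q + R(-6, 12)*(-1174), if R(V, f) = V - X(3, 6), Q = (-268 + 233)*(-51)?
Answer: 30057/5 ≈ 6011.4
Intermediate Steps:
Q = 1785 (Q = -35*(-51) = 1785)
X(v, d) = -4*v/5 (X(v, d) = -(3*v + v)/5 = -4*v/5)
R(V, f) = 12/5 + V (R(V, f) = V - (-4)*3/5 = V - 1*(-12/5) = V + 12/5 = 12/5 + V)
Q + R(-6, 12)*(-1174) = 1785 + (12/5 - 6)*(-1174) = 1785 - 18/5*(-1174) = 1785 + 21132/5 = 30057/5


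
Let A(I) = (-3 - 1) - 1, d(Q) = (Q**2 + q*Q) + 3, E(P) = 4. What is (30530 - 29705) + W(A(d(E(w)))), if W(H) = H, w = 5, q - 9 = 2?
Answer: 820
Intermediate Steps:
q = 11 (q = 9 + 2 = 11)
d(Q) = 3 + Q**2 + 11*Q (d(Q) = (Q**2 + 11*Q) + 3 = 3 + Q**2 + 11*Q)
A(I) = -5 (A(I) = -4 - 1 = -5)
(30530 - 29705) + W(A(d(E(w)))) = (30530 - 29705) - 5 = 825 - 5 = 820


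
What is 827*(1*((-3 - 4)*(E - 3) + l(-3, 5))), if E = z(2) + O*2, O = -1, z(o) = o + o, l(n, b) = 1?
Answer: 6616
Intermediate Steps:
z(o) = 2*o
E = 2 (E = 2*2 - 1*2 = 4 - 2 = 2)
827*(1*((-3 - 4)*(E - 3) + l(-3, 5))) = 827*(1*((-3 - 4)*(2 - 3) + 1)) = 827*(1*(-7*(-1) + 1)) = 827*(1*(7 + 1)) = 827*(1*8) = 827*8 = 6616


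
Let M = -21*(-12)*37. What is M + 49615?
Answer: 58939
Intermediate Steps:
M = 9324 (M = 252*37 = 9324)
M + 49615 = 9324 + 49615 = 58939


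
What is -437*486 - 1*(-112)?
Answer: -212270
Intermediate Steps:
-437*486 - 1*(-112) = -212382 + 112 = -212270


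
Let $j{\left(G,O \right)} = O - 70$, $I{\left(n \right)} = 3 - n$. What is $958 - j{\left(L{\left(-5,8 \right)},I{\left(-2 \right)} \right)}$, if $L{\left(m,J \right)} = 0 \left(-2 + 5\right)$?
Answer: $1023$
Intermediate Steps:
$L{\left(m,J \right)} = 0$ ($L{\left(m,J \right)} = 0 \cdot 3 = 0$)
$j{\left(G,O \right)} = -70 + O$
$958 - j{\left(L{\left(-5,8 \right)},I{\left(-2 \right)} \right)} = 958 - \left(-70 + \left(3 - -2\right)\right) = 958 - \left(-70 + \left(3 + 2\right)\right) = 958 - \left(-70 + 5\right) = 958 - -65 = 958 + 65 = 1023$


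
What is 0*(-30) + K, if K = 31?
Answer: 31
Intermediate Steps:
0*(-30) + K = 0*(-30) + 31 = 0 + 31 = 31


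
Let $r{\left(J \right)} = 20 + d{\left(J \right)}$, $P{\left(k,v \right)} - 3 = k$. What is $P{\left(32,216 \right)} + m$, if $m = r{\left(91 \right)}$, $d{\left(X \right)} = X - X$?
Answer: $55$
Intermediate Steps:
$d{\left(X \right)} = 0$
$P{\left(k,v \right)} = 3 + k$
$r{\left(J \right)} = 20$ ($r{\left(J \right)} = 20 + 0 = 20$)
$m = 20$
$P{\left(32,216 \right)} + m = \left(3 + 32\right) + 20 = 35 + 20 = 55$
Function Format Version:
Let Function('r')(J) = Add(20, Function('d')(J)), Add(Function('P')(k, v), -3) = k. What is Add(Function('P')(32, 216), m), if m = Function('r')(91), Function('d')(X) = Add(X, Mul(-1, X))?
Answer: 55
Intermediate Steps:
Function('d')(X) = 0
Function('P')(k, v) = Add(3, k)
Function('r')(J) = 20 (Function('r')(J) = Add(20, 0) = 20)
m = 20
Add(Function('P')(32, 216), m) = Add(Add(3, 32), 20) = Add(35, 20) = 55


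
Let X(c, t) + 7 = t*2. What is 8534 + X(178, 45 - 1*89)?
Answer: 8439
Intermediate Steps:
X(c, t) = -7 + 2*t (X(c, t) = -7 + t*2 = -7 + 2*t)
8534 + X(178, 45 - 1*89) = 8534 + (-7 + 2*(45 - 1*89)) = 8534 + (-7 + 2*(45 - 89)) = 8534 + (-7 + 2*(-44)) = 8534 + (-7 - 88) = 8534 - 95 = 8439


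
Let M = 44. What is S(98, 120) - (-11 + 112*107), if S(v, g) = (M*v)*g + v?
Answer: 505565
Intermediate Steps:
S(v, g) = v + 44*g*v (S(v, g) = (44*v)*g + v = 44*g*v + v = v + 44*g*v)
S(98, 120) - (-11 + 112*107) = 98*(1 + 44*120) - (-11 + 112*107) = 98*(1 + 5280) - (-11 + 11984) = 98*5281 - 1*11973 = 517538 - 11973 = 505565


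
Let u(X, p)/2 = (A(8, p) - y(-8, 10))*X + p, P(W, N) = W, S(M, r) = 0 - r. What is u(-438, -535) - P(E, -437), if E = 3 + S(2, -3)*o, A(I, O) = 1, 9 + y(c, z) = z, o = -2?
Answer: -1067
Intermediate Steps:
y(c, z) = -9 + z
S(M, r) = -r
E = -3 (E = 3 - 1*(-3)*(-2) = 3 + 3*(-2) = 3 - 6 = -3)
u(X, p) = 2*p (u(X, p) = 2*((1 - (-9 + 10))*X + p) = 2*((1 - 1*1)*X + p) = 2*((1 - 1)*X + p) = 2*(0*X + p) = 2*(0 + p) = 2*p)
u(-438, -535) - P(E, -437) = 2*(-535) - 1*(-3) = -1070 + 3 = -1067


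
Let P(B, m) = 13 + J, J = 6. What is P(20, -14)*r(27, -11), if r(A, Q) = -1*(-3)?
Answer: 57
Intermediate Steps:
P(B, m) = 19 (P(B, m) = 13 + 6 = 19)
r(A, Q) = 3
P(20, -14)*r(27, -11) = 19*3 = 57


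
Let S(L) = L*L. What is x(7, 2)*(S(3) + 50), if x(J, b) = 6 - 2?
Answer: 236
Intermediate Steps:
x(J, b) = 4
S(L) = L²
x(7, 2)*(S(3) + 50) = 4*(3² + 50) = 4*(9 + 50) = 4*59 = 236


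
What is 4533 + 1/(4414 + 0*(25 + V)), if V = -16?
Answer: 20008663/4414 ≈ 4533.0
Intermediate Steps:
4533 + 1/(4414 + 0*(25 + V)) = 4533 + 1/(4414 + 0*(25 - 16)) = 4533 + 1/(4414 + 0*9) = 4533 + 1/(4414 + 0) = 4533 + 1/4414 = 20008663/4414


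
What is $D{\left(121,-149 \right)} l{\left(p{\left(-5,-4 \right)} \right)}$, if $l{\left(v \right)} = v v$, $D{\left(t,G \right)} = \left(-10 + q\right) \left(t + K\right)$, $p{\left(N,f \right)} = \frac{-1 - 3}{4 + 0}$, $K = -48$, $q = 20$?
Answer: $730$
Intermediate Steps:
$p{\left(N,f \right)} = -1$ ($p{\left(N,f \right)} = - \frac{4}{4} = \left(-4\right) \frac{1}{4} = -1$)
$D{\left(t,G \right)} = -480 + 10 t$ ($D{\left(t,G \right)} = \left(-10 + 20\right) \left(t - 48\right) = 10 \left(-48 + t\right) = -480 + 10 t$)
$l{\left(v \right)} = v^{2}$
$D{\left(121,-149 \right)} l{\left(p{\left(-5,-4 \right)} \right)} = \left(-480 + 10 \cdot 121\right) \left(-1\right)^{2} = \left(-480 + 1210\right) 1 = 730 \cdot 1 = 730$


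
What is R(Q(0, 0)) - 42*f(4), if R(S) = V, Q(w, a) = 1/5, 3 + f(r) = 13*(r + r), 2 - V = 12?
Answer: -4252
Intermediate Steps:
V = -10 (V = 2 - 1*12 = 2 - 12 = -10)
f(r) = -3 + 26*r (f(r) = -3 + 13*(r + r) = -3 + 13*(2*r) = -3 + 26*r)
Q(w, a) = 1/5
R(S) = -10
R(Q(0, 0)) - 42*f(4) = -10 - 42*(-3 + 26*4) = -10 - 42*(-3 + 104) = -10 - 42*101 = -10 - 4242 = -4252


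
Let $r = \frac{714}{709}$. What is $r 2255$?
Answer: $\frac{1610070}{709} \approx 2270.9$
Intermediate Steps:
$r = \frac{714}{709}$ ($r = 714 \cdot \frac{1}{709} = \frac{714}{709} \approx 1.0071$)
$r 2255 = \frac{714}{709} \cdot 2255 = \frac{1610070}{709}$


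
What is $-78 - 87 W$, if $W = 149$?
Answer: $-13041$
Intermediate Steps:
$-78 - 87 W = -78 - 12963 = -13041$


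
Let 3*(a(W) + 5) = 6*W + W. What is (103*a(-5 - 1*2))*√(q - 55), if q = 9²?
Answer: -6592*√26/3 ≈ -11204.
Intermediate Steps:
a(W) = -5 + 7*W/3 (a(W) = -5 + (6*W + W)/3 = -5 + (7*W)/3 = -5 + 7*W/3)
q = 81
(103*a(-5 - 1*2))*√(q - 55) = (103*(-5 + 7*(-5 - 1*2)/3))*√(81 - 55) = (103*(-5 + 7*(-5 - 2)/3))*√26 = (103*(-5 + (7/3)*(-7)))*√26 = (103*(-5 - 49/3))*√26 = (103*(-64/3))*√26 = -6592*√26/3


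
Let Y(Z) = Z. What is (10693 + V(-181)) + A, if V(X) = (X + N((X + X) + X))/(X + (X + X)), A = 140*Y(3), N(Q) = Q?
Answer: 33343/3 ≈ 11114.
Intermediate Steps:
A = 420 (A = 140*3 = 420)
V(X) = 4/3 (V(X) = (X + ((X + X) + X))/(X + (X + X)) = (X + (2*X + X))/(X + 2*X) = (X + 3*X)/((3*X)) = (4*X)*(1/(3*X)) = 4/3)
(10693 + V(-181)) + A = (10693 + 4/3) + 420 = 32083/3 + 420 = 33343/3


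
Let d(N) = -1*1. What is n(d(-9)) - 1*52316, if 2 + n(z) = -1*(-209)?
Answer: -52109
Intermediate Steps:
d(N) = -1
n(z) = 207 (n(z) = -2 - 1*(-209) = -2 + 209 = 207)
n(d(-9)) - 1*52316 = 207 - 1*52316 = 207 - 52316 = -52109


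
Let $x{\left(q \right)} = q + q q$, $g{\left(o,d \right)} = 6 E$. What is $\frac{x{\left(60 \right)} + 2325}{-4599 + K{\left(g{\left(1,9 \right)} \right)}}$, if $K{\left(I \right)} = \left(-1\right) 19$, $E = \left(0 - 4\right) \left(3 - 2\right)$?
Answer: $- \frac{5985}{4618} \approx -1.296$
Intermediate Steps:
$E = -4$ ($E = \left(-4\right) 1 = -4$)
$g{\left(o,d \right)} = -24$ ($g{\left(o,d \right)} = 6 \left(-4\right) = -24$)
$K{\left(I \right)} = -19$
$x{\left(q \right)} = q + q^{2}$
$\frac{x{\left(60 \right)} + 2325}{-4599 + K{\left(g{\left(1,9 \right)} \right)}} = \frac{60 \left(1 + 60\right) + 2325}{-4599 - 19} = \frac{60 \cdot 61 + 2325}{-4618} = \left(3660 + 2325\right) \left(- \frac{1}{4618}\right) = 5985 \left(- \frac{1}{4618}\right) = - \frac{5985}{4618}$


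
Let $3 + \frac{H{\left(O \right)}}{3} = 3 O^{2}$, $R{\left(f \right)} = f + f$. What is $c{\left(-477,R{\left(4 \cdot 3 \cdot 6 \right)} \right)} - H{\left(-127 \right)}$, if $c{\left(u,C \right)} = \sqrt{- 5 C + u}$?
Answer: $-145152 + 3 i \sqrt{133} \approx -1.4515 \cdot 10^{5} + 34.598 i$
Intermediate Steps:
$R{\left(f \right)} = 2 f$
$H{\left(O \right)} = -9 + 9 O^{2}$ ($H{\left(O \right)} = -9 + 3 \cdot 3 O^{2} = -9 + 9 O^{2}$)
$c{\left(u,C \right)} = \sqrt{u - 5 C}$
$c{\left(-477,R{\left(4 \cdot 3 \cdot 6 \right)} \right)} - H{\left(-127 \right)} = \sqrt{-477 - 5 \cdot 2 \cdot 4 \cdot 3 \cdot 6} - \left(-9 + 9 \left(-127\right)^{2}\right) = \sqrt{-477 - 5 \cdot 2 \cdot 12 \cdot 6} - \left(-9 + 9 \cdot 16129\right) = \sqrt{-477 - 5 \cdot 2 \cdot 72} - \left(-9 + 145161\right) = \sqrt{-477 - 720} - 145152 = \sqrt{-1197} - 145152 = 3 i \sqrt{133} - 145152 = -145152 + 3 i \sqrt{133}$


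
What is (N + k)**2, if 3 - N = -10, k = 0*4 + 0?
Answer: 169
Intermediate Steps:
k = 0 (k = 0 + 0 = 0)
N = 13 (N = 3 - 1*(-10) = 3 + 10 = 13)
(N + k)**2 = (13 + 0)**2 = 13**2 = 169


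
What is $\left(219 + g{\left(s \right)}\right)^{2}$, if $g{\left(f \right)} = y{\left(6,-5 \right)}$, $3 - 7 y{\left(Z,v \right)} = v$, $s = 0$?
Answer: $\frac{2374681}{49} \approx 48463.0$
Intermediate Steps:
$y{\left(Z,v \right)} = \frac{3}{7} - \frac{v}{7}$
$g{\left(f \right)} = \frac{8}{7}$ ($g{\left(f \right)} = \frac{3}{7} - - \frac{5}{7} = \frac{3}{7} + \frac{5}{7} = \frac{8}{7}$)
$\left(219 + g{\left(s \right)}\right)^{2} = \left(219 + \frac{8}{7}\right)^{2} = \left(\frac{1541}{7}\right)^{2} = \frac{2374681}{49}$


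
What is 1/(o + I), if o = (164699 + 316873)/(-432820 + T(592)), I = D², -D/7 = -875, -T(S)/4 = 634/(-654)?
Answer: 5054674/189629248657177 ≈ 2.6656e-8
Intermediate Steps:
T(S) = 1268/327 (T(S) = -2536/(-654) = -2536*(-1)/654 = -4*(-317/327) = 1268/327)
D = 6125 (D = -7*(-875) = 6125)
I = 37515625 (I = 6125² = 37515625)
o = -5624073/5054674 (o = (164699 + 316873)/(-432820 + 1268/327) = 481572/(-141530872/327) = 481572*(-327/141530872) = -5624073/5054674 ≈ -1.1126)
1/(o + I) = 1/(-5624073/5054674 + 37515625) = 1/(189629248657177/5054674) = 5054674/189629248657177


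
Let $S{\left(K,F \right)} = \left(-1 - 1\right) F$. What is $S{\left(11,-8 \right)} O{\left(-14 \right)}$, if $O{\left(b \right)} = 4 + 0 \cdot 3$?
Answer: $64$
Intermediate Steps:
$O{\left(b \right)} = 4$ ($O{\left(b \right)} = 4 + 0 = 4$)
$S{\left(K,F \right)} = - 2 F$
$S{\left(11,-8 \right)} O{\left(-14 \right)} = \left(-2\right) \left(-8\right) 4 = 16 \cdot 4 = 64$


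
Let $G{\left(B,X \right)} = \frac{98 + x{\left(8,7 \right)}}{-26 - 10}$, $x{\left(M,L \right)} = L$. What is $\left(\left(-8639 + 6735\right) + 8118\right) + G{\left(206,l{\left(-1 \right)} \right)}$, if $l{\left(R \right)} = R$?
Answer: $\frac{74533}{12} \approx 6211.1$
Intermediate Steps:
$G{\left(B,X \right)} = - \frac{35}{12}$ ($G{\left(B,X \right)} = \frac{98 + 7}{-26 - 10} = \frac{105}{-36} = 105 \left(- \frac{1}{36}\right) = - \frac{35}{12}$)
$\left(\left(-8639 + 6735\right) + 8118\right) + G{\left(206,l{\left(-1 \right)} \right)} = \left(\left(-8639 + 6735\right) + 8118\right) - \frac{35}{12} = \left(-1904 + 8118\right) - \frac{35}{12} = 6214 - \frac{35}{12} = \frac{74533}{12}$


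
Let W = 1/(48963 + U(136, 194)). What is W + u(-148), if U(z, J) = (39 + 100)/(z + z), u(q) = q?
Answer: -1971074828/13318075 ≈ -148.00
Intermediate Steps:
U(z, J) = 139/(2*z) (U(z, J) = 139/((2*z)) = 139*(1/(2*z)) = 139/(2*z))
W = 272/13318075 (W = 1/(48963 + (139/2)/136) = 1/(48963 + (139/2)*(1/136)) = 1/(48963 + 139/272) = 1/(13318075/272) = 272/13318075 ≈ 2.0423e-5)
W + u(-148) = 272/13318075 - 148 = -1971074828/13318075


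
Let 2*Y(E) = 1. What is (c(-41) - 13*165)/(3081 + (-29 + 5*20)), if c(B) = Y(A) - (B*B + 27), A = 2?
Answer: -7705/6304 ≈ -1.2222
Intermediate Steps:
Y(E) = 1/2 (Y(E) = (1/2)*1 = 1/2)
c(B) = -53/2 - B**2 (c(B) = 1/2 - (B*B + 27) = 1/2 - (B**2 + 27) = 1/2 - (27 + B**2) = 1/2 + (-27 - B**2) = -53/2 - B**2)
(c(-41) - 13*165)/(3081 + (-29 + 5*20)) = ((-53/2 - 1*(-41)**2) - 13*165)/(3081 + (-29 + 5*20)) = ((-53/2 - 1*1681) - 2145)/(3081 + (-29 + 100)) = ((-53/2 - 1681) - 2145)/(3081 + 71) = (-3415/2 - 2145)/3152 = -7705/2*1/3152 = -7705/6304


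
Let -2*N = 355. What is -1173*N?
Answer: 416415/2 ≈ 2.0821e+5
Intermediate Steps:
N = -355/2 (N = -½*355 = -355/2 ≈ -177.50)
-1173*N = -1173*(-355/2) = 416415/2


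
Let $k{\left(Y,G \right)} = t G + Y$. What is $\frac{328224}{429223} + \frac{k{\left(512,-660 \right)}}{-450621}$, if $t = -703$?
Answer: $- \frac{51466022612}{193416897483} \approx -0.26609$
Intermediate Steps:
$k{\left(Y,G \right)} = Y - 703 G$ ($k{\left(Y,G \right)} = - 703 G + Y = Y - 703 G$)
$\frac{328224}{429223} + \frac{k{\left(512,-660 \right)}}{-450621} = \frac{328224}{429223} + \frac{512 - -463980}{-450621} = 328224 \cdot \frac{1}{429223} + \left(512 + 463980\right) \left(- \frac{1}{450621}\right) = \frac{328224}{429223} + 464492 \left(- \frac{1}{450621}\right) = \frac{328224}{429223} - \frac{464492}{450621} = - \frac{51466022612}{193416897483}$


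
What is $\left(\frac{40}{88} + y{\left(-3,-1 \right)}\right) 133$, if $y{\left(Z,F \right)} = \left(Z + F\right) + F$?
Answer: $- \frac{6650}{11} \approx -604.54$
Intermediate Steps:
$y{\left(Z,F \right)} = Z + 2 F$ ($y{\left(Z,F \right)} = \left(F + Z\right) + F = Z + 2 F$)
$\left(\frac{40}{88} + y{\left(-3,-1 \right)}\right) 133 = \left(\frac{40}{88} + \left(-3 + 2 \left(-1\right)\right)\right) 133 = \left(40 \cdot \frac{1}{88} - 5\right) 133 = \left(\frac{5}{11} - 5\right) 133 = \left(- \frac{50}{11}\right) 133 = - \frac{6650}{11}$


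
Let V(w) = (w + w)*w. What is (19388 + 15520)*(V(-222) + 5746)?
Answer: 3641393112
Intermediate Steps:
V(w) = 2*w² (V(w) = (2*w)*w = 2*w²)
(19388 + 15520)*(V(-222) + 5746) = (19388 + 15520)*(2*(-222)² + 5746) = 34908*(2*49284 + 5746) = 34908*(98568 + 5746) = 34908*104314 = 3641393112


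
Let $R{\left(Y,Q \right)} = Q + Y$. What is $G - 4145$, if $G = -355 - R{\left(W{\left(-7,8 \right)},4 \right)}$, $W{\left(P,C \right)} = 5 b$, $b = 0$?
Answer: $-4504$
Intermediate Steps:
$W{\left(P,C \right)} = 0$ ($W{\left(P,C \right)} = 5 \cdot 0 = 0$)
$G = -359$ ($G = -355 - \left(4 + 0\right) = -355 - 4 = -359$)
$G - 4145 = -359 - 4145 = -4504$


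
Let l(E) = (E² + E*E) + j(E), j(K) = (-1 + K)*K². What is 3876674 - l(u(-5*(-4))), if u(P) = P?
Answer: 3868274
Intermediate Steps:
j(K) = K²*(-1 + K)
l(E) = 2*E² + E²*(-1 + E) (l(E) = (E² + E*E) + E²*(-1 + E) = (E² + E²) + E²*(-1 + E) = 2*E² + E²*(-1 + E))
3876674 - l(u(-5*(-4))) = 3876674 - (-5*(-4))²*(1 - 5*(-4)) = 3876674 - 20²*(1 + 20) = 3876674 - 400*21 = 3876674 - 1*8400 = 3876674 - 8400 = 3868274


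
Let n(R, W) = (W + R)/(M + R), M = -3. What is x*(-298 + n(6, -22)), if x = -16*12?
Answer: 58240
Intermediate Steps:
n(R, W) = (R + W)/(-3 + R) (n(R, W) = (W + R)/(-3 + R) = (R + W)/(-3 + R))
x = -192
x*(-298 + n(6, -22)) = -192*(-298 + (6 - 22)/(-3 + 6)) = -192*(-298 - 16/3) = -192*(-910/3) = 58240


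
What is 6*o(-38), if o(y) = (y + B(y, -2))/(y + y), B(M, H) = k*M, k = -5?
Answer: -12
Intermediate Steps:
B(M, H) = -5*M
o(y) = -2 (o(y) = (y - 5*y)/(y + y) = (-4*y)/((2*y)) = (-4*y)*(1/(2*y)) = -2)
6*o(-38) = 6*(-2) = -12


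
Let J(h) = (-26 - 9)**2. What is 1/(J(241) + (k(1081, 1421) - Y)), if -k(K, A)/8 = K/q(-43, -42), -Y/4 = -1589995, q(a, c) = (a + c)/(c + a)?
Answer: -1/6367403 ≈ -1.5705e-7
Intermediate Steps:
q(a, c) = 1 (q(a, c) = (a + c)/(a + c) = 1)
Y = 6359980 (Y = -4*(-1589995) = 6359980)
k(K, A) = -8*K (k(K, A) = -8*K/1 = -8*K)
J(h) = 1225 (J(h) = (-35)**2 = 1225)
1/(J(241) + (k(1081, 1421) - Y)) = 1/(1225 + (-8*1081 - 1*6359980)) = 1/(1225 + (-8648 - 6359980)) = 1/(1225 - 6368628) = 1/(-6367403) = -1/6367403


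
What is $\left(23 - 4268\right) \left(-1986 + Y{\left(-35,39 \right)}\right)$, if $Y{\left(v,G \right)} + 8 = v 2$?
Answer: $8761680$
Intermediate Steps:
$Y{\left(v,G \right)} = -8 + 2 v$ ($Y{\left(v,G \right)} = -8 + v 2 = -8 + 2 v$)
$\left(23 - 4268\right) \left(-1986 + Y{\left(-35,39 \right)}\right) = \left(23 - 4268\right) \left(-1986 + \left(-8 + 2 \left(-35\right)\right)\right) = - 4245 \left(-1986 - 78\right) = \left(-4245\right) \left(-2064\right) = 8761680$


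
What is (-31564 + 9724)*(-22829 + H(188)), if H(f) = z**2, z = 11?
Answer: 495942720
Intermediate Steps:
H(f) = 121 (H(f) = 11**2 = 121)
(-31564 + 9724)*(-22829 + H(188)) = (-31564 + 9724)*(-22829 + 121) = -21840*(-22708) = 495942720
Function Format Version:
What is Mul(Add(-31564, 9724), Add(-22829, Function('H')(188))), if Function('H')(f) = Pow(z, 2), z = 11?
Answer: 495942720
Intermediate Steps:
Function('H')(f) = 121 (Function('H')(f) = Pow(11, 2) = 121)
Mul(Add(-31564, 9724), Add(-22829, Function('H')(188))) = Mul(Add(-31564, 9724), Add(-22829, 121)) = Mul(-21840, -22708) = 495942720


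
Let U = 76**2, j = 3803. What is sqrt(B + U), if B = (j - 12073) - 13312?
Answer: I*sqrt(15806) ≈ 125.72*I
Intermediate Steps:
B = -21582 (B = (3803 - 12073) - 13312 = -8270 - 13312 = -21582)
U = 5776
sqrt(B + U) = sqrt(-21582 + 5776) = sqrt(-15806) = I*sqrt(15806)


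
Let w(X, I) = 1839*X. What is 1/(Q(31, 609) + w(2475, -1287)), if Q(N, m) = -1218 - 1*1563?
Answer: 1/4548744 ≈ 2.1984e-7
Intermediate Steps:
Q(N, m) = -2781 (Q(N, m) = -1218 - 1563 = -2781)
1/(Q(31, 609) + w(2475, -1287)) = 1/(-2781 + 1839*2475) = 1/(-2781 + 4551525) = 1/4548744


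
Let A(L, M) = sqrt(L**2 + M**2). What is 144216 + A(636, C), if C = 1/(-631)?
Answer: 144216 + sqrt(161054531857)/631 ≈ 1.4485e+5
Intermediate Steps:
C = -1/631 ≈ -0.0015848
144216 + A(636, C) = 144216 + sqrt(636**2 + (-1/631)**2) = 144216 + sqrt(404496 + 1/398161) = 144216 + sqrt(161054531857/398161) = 144216 + sqrt(161054531857)/631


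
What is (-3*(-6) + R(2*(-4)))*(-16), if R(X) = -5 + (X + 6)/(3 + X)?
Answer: -1072/5 ≈ -214.40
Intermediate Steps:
R(X) = -5 + (6 + X)/(3 + X)
(-3*(-6) + R(2*(-4)))*(-16) = (-3*(-6) + (-9 - 8*(-4))/(3 + 2*(-4)))*(-16) = (18 + (-9 - 4*(-8))/(3 - 8))*(-16) = (18 + (-9 + 32)/(-5))*(-16) = (18 - ⅕*23)*(-16) = (18 - 23/5)*(-16) = (67/5)*(-16) = -1072/5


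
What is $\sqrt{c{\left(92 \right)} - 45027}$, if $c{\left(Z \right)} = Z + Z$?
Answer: $i \sqrt{44843} \approx 211.76 i$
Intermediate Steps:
$c{\left(Z \right)} = 2 Z$
$\sqrt{c{\left(92 \right)} - 45027} = \sqrt{2 \cdot 92 - 45027} = \sqrt{184 - 45027} = \sqrt{-44843} = i \sqrt{44843}$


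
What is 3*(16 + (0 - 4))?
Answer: 36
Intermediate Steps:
3*(16 + (0 - 4)) = 3*(16 - 4) = 3*12 = 36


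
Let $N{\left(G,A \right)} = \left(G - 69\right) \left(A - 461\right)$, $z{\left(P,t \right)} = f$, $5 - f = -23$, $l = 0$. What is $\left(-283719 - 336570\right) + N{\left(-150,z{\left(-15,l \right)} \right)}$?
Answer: $-525462$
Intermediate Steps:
$f = 28$ ($f = 5 - -23 = 5 + 23 = 28$)
$z{\left(P,t \right)} = 28$
$N{\left(G,A \right)} = \left(-461 + A\right) \left(-69 + G\right)$ ($N{\left(G,A \right)} = \left(-69 + G\right) \left(-461 + A\right) = \left(-461 + A\right) \left(-69 + G\right)$)
$\left(-283719 - 336570\right) + N{\left(-150,z{\left(-15,l \right)} \right)} = \left(-283719 - 336570\right) + \left(31809 - -69150 - 1932 + 28 \left(-150\right)\right) = -620289 + \left(31809 + 69150 - 1932 - 4200\right) = -620289 + 94827 = -525462$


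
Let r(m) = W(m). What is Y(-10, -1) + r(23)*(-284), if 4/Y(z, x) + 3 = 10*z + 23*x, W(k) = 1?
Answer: -17894/63 ≈ -284.03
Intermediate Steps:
r(m) = 1
Y(z, x) = 4/(-3 + 10*z + 23*x) (Y(z, x) = 4/(-3 + (10*z + 23*x)) = 4/(-3 + 10*z + 23*x))
Y(-10, -1) + r(23)*(-284) = 4/(-3 + 10*(-10) + 23*(-1)) + 1*(-284) = 4/(-3 - 100 - 23) - 284 = 4/(-126) - 284 = 4*(-1/126) - 284 = -2/63 - 284 = -17894/63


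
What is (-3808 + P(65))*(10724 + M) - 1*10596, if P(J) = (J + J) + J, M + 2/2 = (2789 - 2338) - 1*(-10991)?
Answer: -80092741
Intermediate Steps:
M = 11441 (M = -1 + ((2789 - 2338) - 1*(-10991)) = -1 + (451 + 10991) = -1 + 11442 = 11441)
P(J) = 3*J (P(J) = 2*J + J = 3*J)
(-3808 + P(65))*(10724 + M) - 1*10596 = (-3808 + 3*65)*(10724 + 11441) - 1*10596 = (-3808 + 195)*22165 - 10596 = -3613*22165 - 10596 = -80082145 - 10596 = -80092741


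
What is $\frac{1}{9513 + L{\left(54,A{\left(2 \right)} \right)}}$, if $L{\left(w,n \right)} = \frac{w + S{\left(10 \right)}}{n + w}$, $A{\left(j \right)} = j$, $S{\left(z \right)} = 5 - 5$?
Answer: $\frac{28}{266391} \approx 0.00010511$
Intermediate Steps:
$S{\left(z \right)} = 0$
$L{\left(w,n \right)} = \frac{w}{n + w}$ ($L{\left(w,n \right)} = \frac{w + 0}{n + w} = \frac{w}{n + w}$)
$\frac{1}{9513 + L{\left(54,A{\left(2 \right)} \right)}} = \frac{1}{9513 + \frac{54}{2 + 54}} = \frac{1}{9513 + \frac{54}{56}} = \frac{1}{9513 + 54 \cdot \frac{1}{56}} = \frac{1}{9513 + \frac{27}{28}} = \frac{1}{\frac{266391}{28}} = \frac{28}{266391}$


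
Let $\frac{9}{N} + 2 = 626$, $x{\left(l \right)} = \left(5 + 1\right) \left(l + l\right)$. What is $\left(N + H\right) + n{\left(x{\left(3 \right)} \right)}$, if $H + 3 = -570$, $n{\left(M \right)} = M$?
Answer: $- \frac{111693}{208} \approx -536.99$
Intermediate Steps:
$x{\left(l \right)} = 12 l$ ($x{\left(l \right)} = 6 \cdot 2 l = 12 l$)
$N = \frac{3}{208}$ ($N = \frac{9}{-2 + 626} = \frac{9}{624} = 9 \cdot \frac{1}{624} = \frac{3}{208} \approx 0.014423$)
$H = -573$ ($H = -3 - 570 = -573$)
$\left(N + H\right) + n{\left(x{\left(3 \right)} \right)} = \left(\frac{3}{208} - 573\right) + 12 \cdot 3 = - \frac{119181}{208} + 36 = - \frac{111693}{208}$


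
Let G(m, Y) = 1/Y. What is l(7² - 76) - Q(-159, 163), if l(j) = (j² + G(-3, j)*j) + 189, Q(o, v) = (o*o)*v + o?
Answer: -4119725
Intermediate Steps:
Q(o, v) = o + v*o² (Q(o, v) = o²*v + o = v*o² + o = o + v*o²)
l(j) = 190 + j² (l(j) = (j² + j/j) + 189 = (j² + 1) + 189 = (1 + j²) + 189 = 190 + j²)
l(7² - 76) - Q(-159, 163) = (190 + (7² - 76)²) - (-159)*(1 - 159*163) = (190 + (49 - 76)²) - (-159)*(1 - 25917) = (190 + (-27)²) - (-159)*(-25916) = (190 + 729) - 1*4120644 = 919 - 4120644 = -4119725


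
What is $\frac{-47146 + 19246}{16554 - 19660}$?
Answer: $\frac{13950}{1553} \approx 8.9826$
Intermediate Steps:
$\frac{-47146 + 19246}{16554 - 19660} = - \frac{27900}{-3106} = \left(-27900\right) \left(- \frac{1}{3106}\right) = \frac{13950}{1553}$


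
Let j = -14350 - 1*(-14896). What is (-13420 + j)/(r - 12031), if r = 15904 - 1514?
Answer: -12874/2359 ≈ -5.4574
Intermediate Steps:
r = 14390
j = 546 (j = -14350 + 14896 = 546)
(-13420 + j)/(r - 12031) = (-13420 + 546)/(14390 - 12031) = -12874/2359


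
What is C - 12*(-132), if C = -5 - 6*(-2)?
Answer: 1591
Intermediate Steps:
C = 7 (C = -5 + 12 = 7)
C - 12*(-132) = 7 - 12*(-132) = 7 + 1584 = 1591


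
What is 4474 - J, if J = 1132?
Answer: 3342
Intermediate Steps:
4474 - J = 4474 - 1*1132 = 4474 - 1132 = 3342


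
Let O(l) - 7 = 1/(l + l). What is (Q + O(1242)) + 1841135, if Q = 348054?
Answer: 5437962865/2484 ≈ 2.1892e+6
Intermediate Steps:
O(l) = 7 + 1/(2*l) (O(l) = 7 + 1/(l + l) = 7 + 1/(2*l))
(Q + O(1242)) + 1841135 = (348054 + (7 + (1/2)/1242)) + 1841135 = (348054 + (7 + (1/2)*(1/1242))) + 1841135 = (348054 + (7 + 1/2484)) + 1841135 = (348054 + 17389/2484) + 1841135 = 864583525/2484 + 1841135 = 5437962865/2484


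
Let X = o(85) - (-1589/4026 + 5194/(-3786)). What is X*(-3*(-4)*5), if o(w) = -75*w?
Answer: -161906004170/423401 ≈ -3.8239e+5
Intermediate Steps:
X = -16190600417/2540406 (X = -75*85 - (-1589/4026 + 5194/(-3786)) = -6375 - (-1589*1/4026 + 5194*(-1/3786)) = -6375 - (-1589/4026 - 2597/1893) = -6375 - 1*(-4487833/2540406) = -6375 + 4487833/2540406 = -16190600417/2540406 ≈ -6373.2)
X*(-3*(-4)*5) = -16190600417*(-3*(-4))*5/2540406 = -32381200834*5/423401 = -16190600417/2540406*60 = -161906004170/423401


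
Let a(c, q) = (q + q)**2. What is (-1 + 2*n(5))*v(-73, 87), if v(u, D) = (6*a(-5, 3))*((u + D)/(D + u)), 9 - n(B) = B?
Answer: 1512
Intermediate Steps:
n(B) = 9 - B
a(c, q) = 4*q**2 (a(c, q) = (2*q)**2 = 4*q**2)
v(u, D) = 216 (v(u, D) = (6*(4*3**2))*((u + D)/(D + u)) = (6*(4*9))*((D + u)/(D + u)) = (6*36)*1 = 216*1 = 216)
(-1 + 2*n(5))*v(-73, 87) = (-1 + 2*(9 - 1*5))*216 = (-1 + 2*(9 - 5))*216 = (-1 + 2*4)*216 = (-1 + 8)*216 = 7*216 = 1512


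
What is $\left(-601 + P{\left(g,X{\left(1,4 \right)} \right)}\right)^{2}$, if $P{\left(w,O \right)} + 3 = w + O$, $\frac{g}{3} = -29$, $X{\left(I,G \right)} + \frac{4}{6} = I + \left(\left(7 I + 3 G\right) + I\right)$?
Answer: $\frac{4048144}{9} \approx 4.4979 \cdot 10^{5}$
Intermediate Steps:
$X{\left(I,G \right)} = - \frac{2}{3} + 3 G + 9 I$ ($X{\left(I,G \right)} = - \frac{2}{3} + \left(I + \left(\left(7 I + 3 G\right) + I\right)\right) = - \frac{2}{3} + \left(I + \left(\left(3 G + 7 I\right) + I\right)\right) = - \frac{2}{3} + \left(I + \left(3 G + 8 I\right)\right) = - \frac{2}{3} + \left(3 G + 9 I\right) = - \frac{2}{3} + 3 G + 9 I$)
$g = -87$ ($g = 3 \left(-29\right) = -87$)
$P{\left(w,O \right)} = -3 + O + w$ ($P{\left(w,O \right)} = -3 + \left(w + O\right) = -3 + \left(O + w\right) = -3 + O + w$)
$\left(-601 + P{\left(g,X{\left(1,4 \right)} \right)}\right)^{2} = \left(-601 - \frac{209}{3}\right)^{2} = \left(- \frac{2012}{3}\right)^{2} = \frac{4048144}{9}$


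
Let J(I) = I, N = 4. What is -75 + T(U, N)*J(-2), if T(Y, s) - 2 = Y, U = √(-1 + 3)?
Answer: -79 - 2*√2 ≈ -81.828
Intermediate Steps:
U = √2 ≈ 1.4142
T(Y, s) = 2 + Y
-75 + T(U, N)*J(-2) = -75 + (2 + √2)*(-2) = -75 + (-4 - 2*√2) = -79 - 2*√2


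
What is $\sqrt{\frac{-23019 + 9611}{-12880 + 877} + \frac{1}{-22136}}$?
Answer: $\frac{\sqrt{19713990569705970}}{132849204} \approx 1.0569$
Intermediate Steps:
$\sqrt{\frac{-23019 + 9611}{-12880 + 877} + \frac{1}{-22136}} = \sqrt{- \frac{13408}{-12003} - \frac{1}{22136}} = \sqrt{\left(-13408\right) \left(- \frac{1}{12003}\right) - \frac{1}{22136}} = \sqrt{\frac{13408}{12003} - \frac{1}{22136}} = \sqrt{\frac{296787485}{265698408}} = \frac{\sqrt{19713990569705970}}{132849204}$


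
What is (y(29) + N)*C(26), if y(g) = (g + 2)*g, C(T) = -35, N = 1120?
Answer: -70665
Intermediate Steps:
y(g) = g*(2 + g) (y(g) = (2 + g)*g = g*(2 + g))
(y(29) + N)*C(26) = (29*(2 + 29) + 1120)*(-35) = (29*31 + 1120)*(-35) = (899 + 1120)*(-35) = 2019*(-35) = -70665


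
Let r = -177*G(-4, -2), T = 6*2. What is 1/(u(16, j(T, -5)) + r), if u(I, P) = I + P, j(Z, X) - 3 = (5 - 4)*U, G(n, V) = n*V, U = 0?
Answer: -1/1397 ≈ -0.00071582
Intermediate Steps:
G(n, V) = V*n
T = 12
j(Z, X) = 3 (j(Z, X) = 3 + (5 - 4)*0 = 3 + 1*0 = 3 + 0 = 3)
r = -1416 (r = -(-354)*(-4) = -177*8 = -1416)
1/(u(16, j(T, -5)) + r) = 1/((16 + 3) - 1416) = 1/(19 - 1416) = 1/(-1397) = -1/1397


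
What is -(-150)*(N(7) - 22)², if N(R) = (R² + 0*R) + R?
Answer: 173400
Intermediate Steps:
N(R) = R + R² (N(R) = (R² + 0) + R = R² + R = R + R²)
-(-150)*(N(7) - 22)² = -(-150)*(7*(1 + 7) - 22)² = -(-150)*(7*8 - 22)² = -(-150)*(56 - 22)² = -(-150)*34² = -(-150)*1156 = -150*(-1156) = 173400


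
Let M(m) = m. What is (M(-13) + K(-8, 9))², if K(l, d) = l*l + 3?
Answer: 2916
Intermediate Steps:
K(l, d) = 3 + l² (K(l, d) = l² + 3 = 3 + l²)
(M(-13) + K(-8, 9))² = (-13 + (3 + (-8)²))² = (-13 + (3 + 64))² = (-13 + 67)² = 54² = 2916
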